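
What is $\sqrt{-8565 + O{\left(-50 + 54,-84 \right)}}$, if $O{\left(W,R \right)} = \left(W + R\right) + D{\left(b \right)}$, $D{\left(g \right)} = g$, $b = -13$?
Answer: $3 i \sqrt{962} \approx 93.048 i$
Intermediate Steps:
$O{\left(W,R \right)} = -13 + R + W$ ($O{\left(W,R \right)} = \left(W + R\right) - 13 = \left(R + W\right) - 13 = -13 + R + W$)
$\sqrt{-8565 + O{\left(-50 + 54,-84 \right)}} = \sqrt{-8565 - 93} = \sqrt{-8658} = 3 i \sqrt{962}$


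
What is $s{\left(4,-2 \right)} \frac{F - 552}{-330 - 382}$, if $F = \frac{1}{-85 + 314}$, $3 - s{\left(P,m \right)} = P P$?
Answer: $- \frac{1643291}{163048} \approx -10.079$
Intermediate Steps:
$s{\left(P,m \right)} = 3 - P^{2}$ ($s{\left(P,m \right)} = 3 - P P = 3 - P^{2}$)
$F = \frac{1}{229} \approx 0.0043668$
$s{\left(4,-2 \right)} \frac{F - 552}{-330 - 382} = \left(3 - 4^{2}\right) \frac{\frac{1}{229} - 552}{-330 - 382} = \left(3 - 16\right) \left(- \frac{126407}{229 \left(-712\right)}\right) = \left(3 - 16\right) \left(\left(- \frac{126407}{229}\right) \left(- \frac{1}{712}\right)\right) = \left(-13\right) \frac{126407}{163048} = - \frac{1643291}{163048}$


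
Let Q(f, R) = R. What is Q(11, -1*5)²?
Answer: 25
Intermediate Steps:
Q(11, -1*5)² = (-1*5)² = (-5)² = 25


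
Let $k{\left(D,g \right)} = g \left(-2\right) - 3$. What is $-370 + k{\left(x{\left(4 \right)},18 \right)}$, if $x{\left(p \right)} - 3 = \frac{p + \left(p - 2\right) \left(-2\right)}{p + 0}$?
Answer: $-409$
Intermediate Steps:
$x{\left(p \right)} = 3 + \frac{4 - p}{p}$ ($x{\left(p \right)} = 3 + \frac{p + \left(p - 2\right) \left(-2\right)}{p + 0} = 3 + \frac{p + \left(-2 + p\right) \left(-2\right)}{p} = 3 + \frac{p - \left(-4 + 2 p\right)}{p} = 3 + \frac{4 - p}{p}$)
$k{\left(D,g \right)} = -3 - 2 g$ ($k{\left(D,g \right)} = - 2 g - 3 = -3 - 2 g$)
$-370 + k{\left(x{\left(4 \right)},18 \right)} = -370 - 39 = -409$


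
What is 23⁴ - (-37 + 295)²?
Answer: 213277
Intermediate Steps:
23⁴ - (-37 + 295)² = 279841 - 1*258² = 279841 - 1*66564 = 279841 - 66564 = 213277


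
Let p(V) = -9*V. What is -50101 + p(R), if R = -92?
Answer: -49273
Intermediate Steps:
-50101 + p(R) = -50101 - 9*(-92) = -50101 + 828 = -49273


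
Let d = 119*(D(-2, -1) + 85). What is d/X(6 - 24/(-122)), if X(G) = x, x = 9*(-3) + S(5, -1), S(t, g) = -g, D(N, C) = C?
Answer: -4998/13 ≈ -384.46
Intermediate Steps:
x = -26 (x = 9*(-3) - 1*(-1) = -27 + 1 = -26)
X(G) = -26
d = 9996 (d = 119*(-1 + 85) = 119*84 = 9996)
d/X(6 - 24/(-122)) = 9996/(-26) = 9996*(-1/26) = -4998/13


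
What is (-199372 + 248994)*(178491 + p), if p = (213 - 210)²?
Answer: 8857527000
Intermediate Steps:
p = 9 (p = 3² = 9)
(-199372 + 248994)*(178491 + p) = (-199372 + 248994)*(178491 + 9) = 49622*178500 = 8857527000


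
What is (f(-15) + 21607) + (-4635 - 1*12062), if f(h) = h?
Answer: 4895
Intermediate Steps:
(f(-15) + 21607) + (-4635 - 1*12062) = (-15 + 21607) + (-4635 - 1*12062) = 21592 + (-4635 - 12062) = 21592 - 16697 = 4895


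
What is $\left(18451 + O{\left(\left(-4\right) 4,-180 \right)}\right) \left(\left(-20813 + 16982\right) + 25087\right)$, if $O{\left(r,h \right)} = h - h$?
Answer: $392194456$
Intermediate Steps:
$O{\left(r,h \right)} = 0$
$\left(18451 + O{\left(\left(-4\right) 4,-180 \right)}\right) \left(\left(-20813 + 16982\right) + 25087\right) = \left(18451 + 0\right) \left(\left(-20813 + 16982\right) + 25087\right) = 18451 \left(-3831 + 25087\right) = 18451 \cdot 21256 = 392194456$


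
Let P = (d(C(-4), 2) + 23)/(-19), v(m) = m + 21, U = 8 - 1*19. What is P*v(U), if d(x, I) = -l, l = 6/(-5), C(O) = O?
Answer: -242/19 ≈ -12.737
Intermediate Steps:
l = -6/5 (l = 6*(-⅕) = -6/5 ≈ -1.2000)
U = -11 (U = 8 - 19 = -11)
v(m) = 21 + m
d(x, I) = 6/5 (d(x, I) = -1*(-6/5) = 6/5)
P = -121/95 (P = (6/5 + 23)/(-19) = (121/5)*(-1/19) = -121/95 ≈ -1.2737)
P*v(U) = -121*(21 - 11)/95 = -121/95*10 = -242/19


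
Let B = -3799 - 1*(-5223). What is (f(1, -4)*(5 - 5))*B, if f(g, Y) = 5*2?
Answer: 0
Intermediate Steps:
f(g, Y) = 10
B = 1424 (B = -3799 + 5223 = 1424)
(f(1, -4)*(5 - 5))*B = (10*(5 - 5))*1424 = (10*0)*1424 = 0*1424 = 0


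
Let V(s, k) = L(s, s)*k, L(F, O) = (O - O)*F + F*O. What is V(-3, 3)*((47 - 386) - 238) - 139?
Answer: -15718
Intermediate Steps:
L(F, O) = F*O (L(F, O) = 0*F + F*O = 0 + F*O = F*O)
V(s, k) = k*s² (V(s, k) = (s*s)*k = s²*k = k*s²)
V(-3, 3)*((47 - 386) - 238) - 139 = (3*(-3)²)*((47 - 386) - 238) - 139 = (3*9)*(-339 - 238) - 139 = 27*(-577) - 139 = -15579 - 139 = -15718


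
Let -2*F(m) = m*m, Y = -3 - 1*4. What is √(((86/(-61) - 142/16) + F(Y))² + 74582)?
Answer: √18049406433/488 ≈ 275.30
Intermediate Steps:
Y = -7 (Y = -3 - 4 = -7)
F(m) = -m²/2 (F(m) = -m*m/2 = -m²/2)
√(((86/(-61) - 142/16) + F(Y))² + 74582) = √(((86/(-61) - 142/16) - ½*(-7)²)² + 74582) = √(((86*(-1/61) - 142*1/16) - ½*49)² + 74582) = √(((-86/61 - 71/8) - 49/2)² + 74582) = √((-5019/488 - 49/2)² + 74582) = √((-16975/488)² + 74582) = √(288150625/238144 + 74582) = √(18049406433/238144) = √18049406433/488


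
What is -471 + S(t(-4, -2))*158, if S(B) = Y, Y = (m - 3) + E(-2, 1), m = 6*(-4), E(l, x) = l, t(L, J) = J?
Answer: -5053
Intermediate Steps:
m = -24
Y = -29 (Y = (-24 - 3) - 2 = -27 - 2 = -29)
S(B) = -29
-471 + S(t(-4, -2))*158 = -471 - 29*158 = -471 - 4582 = -5053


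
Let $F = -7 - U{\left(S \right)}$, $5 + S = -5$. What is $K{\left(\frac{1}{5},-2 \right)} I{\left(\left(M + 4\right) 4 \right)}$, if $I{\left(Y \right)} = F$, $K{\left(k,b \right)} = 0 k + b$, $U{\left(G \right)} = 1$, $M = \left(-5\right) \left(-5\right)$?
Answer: $16$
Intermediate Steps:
$M = 25$
$S = -10$ ($S = -5 - 5 = -10$)
$K{\left(k,b \right)} = b$ ($K{\left(k,b \right)} = 0 + b = b$)
$F = -8$ ($F = -7 - 1 = -8$)
$I{\left(Y \right)} = -8$
$K{\left(\frac{1}{5},-2 \right)} I{\left(\left(M + 4\right) 4 \right)} = \left(-2\right) \left(-8\right) = 16$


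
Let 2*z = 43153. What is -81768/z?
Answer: -163536/43153 ≈ -3.7897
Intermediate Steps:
z = 43153/2 (z = (½)*43153 = 43153/2 ≈ 21577.)
-81768/z = -81768/43153/2 = -81768*2/43153 = -163536/43153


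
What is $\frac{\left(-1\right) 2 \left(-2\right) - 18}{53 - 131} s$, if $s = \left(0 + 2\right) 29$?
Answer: $\frac{406}{39} \approx 10.41$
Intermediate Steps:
$s = 58$ ($s = 2 \cdot 29 = 58$)
$\frac{\left(-1\right) 2 \left(-2\right) - 18}{53 - 131} s = \frac{\left(-1\right) 2 \left(-2\right) - 18}{53 - 131} \cdot 58 = \frac{\left(-2\right) \left(-2\right) - 18}{-78} \cdot 58 = \left(4 - 18\right) \left(- \frac{1}{78}\right) 58 = \left(-14\right) \left(- \frac{1}{78}\right) 58 = \frac{7}{39} \cdot 58 = \frac{406}{39}$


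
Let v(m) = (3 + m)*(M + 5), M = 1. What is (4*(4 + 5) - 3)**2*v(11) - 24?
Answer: 91452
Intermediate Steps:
v(m) = 18 + 6*m (v(m) = (3 + m)*(1 + 5) = (3 + m)*6 = 18 + 6*m)
(4*(4 + 5) - 3)**2*v(11) - 24 = (4*(4 + 5) - 3)**2*(18 + 6*11) - 24 = (4*9 - 3)**2*(18 + 66) - 24 = (36 - 3)**2*84 - 24 = 33**2*84 - 24 = 1089*84 - 24 = 91476 - 24 = 91452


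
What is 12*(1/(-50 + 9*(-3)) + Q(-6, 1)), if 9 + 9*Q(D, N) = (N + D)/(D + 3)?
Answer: -6884/693 ≈ -9.9336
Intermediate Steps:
Q(D, N) = -1 + (D + N)/(9*(3 + D)) (Q(D, N) = -1 + ((N + D)/(D + 3))/9 = -1 + ((D + N)/(3 + D))/9 = -1 + (D + N)/(9*(3 + D)))
12*(1/(-50 + 9*(-3)) + Q(-6, 1)) = 12*(1/(-50 + 9*(-3)) + (-27 + 1 - 8*(-6))/(9*(3 - 6))) = 12*(1/(-50 - 27) + (⅑)*(-27 + 1 + 48)/(-3)) = 12*(1/(-77) + (⅑)*(-⅓)*22) = 12*(-1/77 - 22/27) = 12*(-1721/2079) = -6884/693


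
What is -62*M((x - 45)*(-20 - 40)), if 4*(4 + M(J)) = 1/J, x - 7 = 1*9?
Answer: 863009/3480 ≈ 247.99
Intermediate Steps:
x = 16 (x = 7 + 1*9 = 7 + 9 = 16)
M(J) = -4 + 1/(4*J)
-62*M((x - 45)*(-20 - 40)) = -62*(-4 + 1/(4*(((16 - 45)*(-20 - 40))))) = -62*(-4 + 1/(4*((-29*(-60))))) = -62*(-4 + (1/4)/1740) = -62*(-4 + (1/4)*(1/1740)) = -62*(-4 + 1/6960) = -62*(-27839/6960) = 863009/3480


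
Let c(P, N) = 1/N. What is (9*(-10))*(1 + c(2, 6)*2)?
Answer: -120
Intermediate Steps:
(9*(-10))*(1 + c(2, 6)*2) = (9*(-10))*(1 + 2/6) = -90*(1 + (⅙)*2) = -90*(1 + ⅓) = -90*4/3 = -120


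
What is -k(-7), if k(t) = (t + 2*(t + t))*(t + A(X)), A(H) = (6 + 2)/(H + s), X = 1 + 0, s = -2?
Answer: -525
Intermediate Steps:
X = 1
A(H) = 8/(-2 + H) (A(H) = (6 + 2)/(H - 2) = 8/(-2 + H))
k(t) = 5*t*(-8 + t) (k(t) = (t + 2*(t + t))*(t + 8/(-2 + 1)) = (t + 2*(2*t))*(t + 8/(-1)) = (t + 4*t)*(t + 8*(-1)) = (5*t)*(t - 8) = (5*t)*(-8 + t) = 5*t*(-8 + t))
-k(-7) = -5*(-7)*(-8 - 7) = -5*(-7)*(-15) = -1*525 = -525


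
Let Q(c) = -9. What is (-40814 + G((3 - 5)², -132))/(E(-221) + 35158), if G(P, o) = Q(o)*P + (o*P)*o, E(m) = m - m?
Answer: 14423/17579 ≈ 0.82047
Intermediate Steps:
E(m) = 0
G(P, o) = -9*P + P*o² (G(P, o) = -9*P + (o*P)*o = -9*P + (P*o)*o = -9*P + P*o²)
(-40814 + G((3 - 5)², -132))/(E(-221) + 35158) = (-40814 + (3 - 5)²*(-9 + (-132)²))/(0 + 35158) = (-40814 + (-2)²*(-9 + 17424))/35158 = (-40814 + 4*17415)*(1/35158) = (-40814 + 69660)*(1/35158) = 28846*(1/35158) = 14423/17579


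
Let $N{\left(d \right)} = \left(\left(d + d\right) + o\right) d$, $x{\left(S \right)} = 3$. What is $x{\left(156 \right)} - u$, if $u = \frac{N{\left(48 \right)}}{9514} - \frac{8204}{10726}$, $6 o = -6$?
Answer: $\frac{83820947}{25511791} \approx 3.2856$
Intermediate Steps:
$o = -1$ ($o = \frac{1}{6} \left(-6\right) = -1$)
$N{\left(d \right)} = d \left(-1 + 2 d\right)$ ($N{\left(d \right)} = \left(\left(d + d\right) - 1\right) d = \left(2 d - 1\right) d = \left(-1 + 2 d\right) d = d \left(-1 + 2 d\right)$)
$u = - \frac{7285574}{25511791}$ ($u = \frac{48 \left(-1 + 2 \cdot 48\right)}{9514} - \frac{8204}{10726} = 48 \left(-1 + 96\right) \frac{1}{9514} - \frac{4102}{5363} = 48 \cdot 95 \cdot \frac{1}{9514} - \frac{4102}{5363} = 4560 \cdot \frac{1}{9514} - \frac{4102}{5363} = \frac{2280}{4757} - \frac{4102}{5363} = - \frac{7285574}{25511791} \approx -0.28558$)
$x{\left(156 \right)} - u = 3 - - \frac{7285574}{25511791} = 3 + \frac{7285574}{25511791} = \frac{83820947}{25511791}$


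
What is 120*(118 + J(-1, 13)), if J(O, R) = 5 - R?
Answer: 13200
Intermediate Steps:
120*(118 + J(-1, 13)) = 120*(118 + (5 - 1*13)) = 120*(118 + (5 - 13)) = 120*(118 - 8) = 120*110 = 13200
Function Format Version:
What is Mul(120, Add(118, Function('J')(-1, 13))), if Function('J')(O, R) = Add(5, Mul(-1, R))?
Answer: 13200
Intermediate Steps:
Mul(120, Add(118, Function('J')(-1, 13))) = Mul(120, Add(118, Add(5, Mul(-1, 13)))) = Mul(120, Add(118, Add(5, -13))) = Mul(120, Add(118, -8)) = Mul(120, 110) = 13200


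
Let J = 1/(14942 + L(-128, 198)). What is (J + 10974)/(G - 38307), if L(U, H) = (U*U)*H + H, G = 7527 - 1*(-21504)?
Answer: -35766153529/30232079472 ≈ -1.1831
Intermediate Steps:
G = 29031 (G = 7527 + 21504 = 29031)
L(U, H) = H + H*U² (L(U, H) = U²*H + H = H*U² + H = H + H*U²)
J = 1/3259172 (J = 1/(14942 + 198*(1 + (-128)²)) = 1/(14942 + 198*(1 + 16384)) = 1/(14942 + 198*16385) = 1/(14942 + 3244230) = 1/3259172 ≈ 3.0683e-7)
(J + 10974)/(G - 38307) = (1/3259172 + 10974)/(29031 - 38307) = (35766153529/3259172)/(-9276) = (35766153529/3259172)*(-1/9276) = -35766153529/30232079472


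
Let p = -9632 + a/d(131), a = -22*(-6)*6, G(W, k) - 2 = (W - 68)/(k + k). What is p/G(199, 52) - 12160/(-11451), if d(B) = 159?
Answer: -202472950336/68580039 ≈ -2952.4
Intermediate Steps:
G(W, k) = 2 + (-68 + W)/(2*k) (G(W, k) = 2 + (W - 68)/(k + k) = 2 + (-68 + W)/((2*k)) = 2 + (-68 + W)*(1/(2*k)) = 2 + (-68 + W)/(2*k))
a = 792 (a = 132*6 = 792)
p = -510232/53 (p = -9632 + 792/159 = -9632 + 792*(1/159) = -9632 + 264/53 = -510232/53 ≈ -9627.0)
p/G(199, 52) - 12160/(-11451) = -510232*104/(-68 + 199 + 4*52)/53 - 12160/(-11451) = -510232*104/(-68 + 199 + 208)/53 - 12160*(-1/11451) = -510232/(53*((½)*(1/52)*339)) + 12160/11451 = -510232/(53*339/104) + 12160/11451 = -510232/53*104/339 + 12160/11451 = -53064128/17967 + 12160/11451 = -202472950336/68580039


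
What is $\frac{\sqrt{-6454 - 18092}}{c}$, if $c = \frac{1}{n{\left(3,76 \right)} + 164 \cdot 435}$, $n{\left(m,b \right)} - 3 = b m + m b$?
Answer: $71799 i \sqrt{24546} \approx 1.1249 \cdot 10^{7} i$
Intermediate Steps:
$n{\left(m,b \right)} = 3 + 2 b m$ ($n{\left(m,b \right)} = 3 + \left(b m + m b\right) = 3 + \left(b m + b m\right) = 3 + 2 b m$)
$c = \frac{1}{71799}$ ($c = \frac{1}{\left(3 + 2 \cdot 76 \cdot 3\right) + 164 \cdot 435} = \frac{1}{\left(3 + 456\right) + 71340} = \frac{1}{459 + 71340} = \frac{1}{71799} \approx 1.3928 \cdot 10^{-5}$)
$\frac{\sqrt{-6454 - 18092}}{c} = \sqrt{-6454 - 18092} \frac{1}{\frac{1}{71799}} = \sqrt{-24546} \cdot 71799 = i \sqrt{24546} \cdot 71799 = 71799 i \sqrt{24546}$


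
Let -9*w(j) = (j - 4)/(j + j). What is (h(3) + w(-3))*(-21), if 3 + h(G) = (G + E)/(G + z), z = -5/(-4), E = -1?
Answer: 17087/306 ≈ 55.840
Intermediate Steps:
z = 5/4 (z = -5*(-¼) = 5/4 ≈ 1.2500)
h(G) = -3 + (-1 + G)/(5/4 + G) (h(G) = -3 + (G - 1)/(G + 5/4) = -3 + (-1 + G)/(5/4 + G))
w(j) = -(-4 + j)/(18*j) (w(j) = -(j - 4)/(9*(j + j)) = -(-4 + j)/(9*(2*j)) = -(-4 + j)*1/(2*j)/9 = -(-4 + j)/(18*j))
(h(3) + w(-3))*(-21) = ((-19 - 8*3)/(5 + 4*3) + (1/18)*(4 - 1*(-3))/(-3))*(-21) = ((-19 - 24)/(5 + 12) + (1/18)*(-⅓)*(4 + 3))*(-21) = (-43/17 + (1/18)*(-⅓)*7)*(-21) = ((1/17)*(-43) - 7/54)*(-21) = (-43/17 - 7/54)*(-21) = -2441/918*(-21) = 17087/306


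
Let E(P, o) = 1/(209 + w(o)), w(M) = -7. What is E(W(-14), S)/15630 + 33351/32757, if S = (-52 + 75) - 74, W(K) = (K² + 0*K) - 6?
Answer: 35099270339/34474121940 ≈ 1.0181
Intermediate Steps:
W(K) = -6 + K² (W(K) = (K² + 0) - 6 = K² - 6 = -6 + K²)
S = -51 (S = 23 - 74 = -51)
E(P, o) = 1/202 (E(P, o) = 1/(209 - 7) = 1/202)
E(W(-14), S)/15630 + 33351/32757 = (1/202)/15630 + 33351/32757 = (1/202)*(1/15630) + 33351*(1/32757) = 1/3157260 + 11117/10919 = 35099270339/34474121940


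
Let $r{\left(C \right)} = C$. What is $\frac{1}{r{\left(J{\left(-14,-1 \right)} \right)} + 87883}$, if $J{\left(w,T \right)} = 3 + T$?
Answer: $\frac{1}{87885} \approx 1.1379 \cdot 10^{-5}$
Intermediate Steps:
$\frac{1}{r{\left(J{\left(-14,-1 \right)} \right)} + 87883} = \frac{1}{\left(3 - 1\right) + 87883} = \frac{1}{2 + 87883} = \frac{1}{87885}$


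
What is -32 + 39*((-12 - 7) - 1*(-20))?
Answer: 7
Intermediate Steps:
-32 + 39*((-12 - 7) - 1*(-20)) = -32 + 39*(-19 + 20) = -32 + 39*1 = -32 + 39 = 7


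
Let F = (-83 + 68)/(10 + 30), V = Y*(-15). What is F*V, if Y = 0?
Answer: 0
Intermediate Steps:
V = 0 (V = 0*(-15) = 0)
F = -3/8 (F = -15/40 = -15*1/40 = -3/8 ≈ -0.37500)
F*V = -3/8*0 = 0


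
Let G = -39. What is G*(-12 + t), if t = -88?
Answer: 3900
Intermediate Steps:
G*(-12 + t) = -39*(-12 - 88) = -39*(-100) = 3900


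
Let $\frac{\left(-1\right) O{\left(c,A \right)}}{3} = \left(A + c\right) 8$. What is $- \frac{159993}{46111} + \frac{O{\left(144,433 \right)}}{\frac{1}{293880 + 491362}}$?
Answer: $- \frac{501412453560969}{46111} \approx -1.0874 \cdot 10^{10}$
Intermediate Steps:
$O{\left(c,A \right)} = - 24 A - 24 c$ ($O{\left(c,A \right)} = - 3 \left(A + c\right) 8 = - 3 \left(8 A + 8 c\right) = - 24 A - 24 c$)
$- \frac{159993}{46111} + \frac{O{\left(144,433 \right)}}{\frac{1}{293880 + 491362}} = - \frac{159993}{46111} + \frac{\left(-24\right) 433 - 3456}{\frac{1}{293880 + 491362}} = \left(-159993\right) \frac{1}{46111} + \frac{-10392 - 3456}{\frac{1}{785242}} = - \frac{159993}{46111} - 13848 \frac{1}{\frac{1}{785242}} = - \frac{159993}{46111} - 10874031216 = - \frac{501412453560969}{46111}$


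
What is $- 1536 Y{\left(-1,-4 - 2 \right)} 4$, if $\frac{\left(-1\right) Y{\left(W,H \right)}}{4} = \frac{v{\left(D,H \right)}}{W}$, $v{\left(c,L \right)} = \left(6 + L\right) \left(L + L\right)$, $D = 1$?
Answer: $0$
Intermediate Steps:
$v{\left(c,L \right)} = 2 L \left(6 + L\right)$ ($v{\left(c,L \right)} = \left(6 + L\right) 2 L = 2 L \left(6 + L\right)$)
$Y{\left(W,H \right)} = - \frac{8 H \left(6 + H\right)}{W}$ ($Y{\left(W,H \right)} = - 4 \frac{2 H \left(6 + H\right)}{W} = - \frac{8 H \left(6 + H\right)}{W}$)
$- 1536 Y{\left(-1,-4 - 2 \right)} 4 = - 1536 - \frac{8 \left(-4 - 2\right) \left(6 - 6\right)}{-1} \cdot 4 = - 1536 \left(-8\right) \left(-4 - 2\right) \left(-1\right) \left(6 - 6\right) 4 = - 1536 \left(-8\right) \left(-6\right) \left(-1\right) \left(6 - 6\right) 4 = - 1536 \left(-8\right) \left(-6\right) \left(-1\right) 0 \cdot 4 = - 1536 \cdot 0 \cdot 4 = \left(-1536\right) 0 = 0$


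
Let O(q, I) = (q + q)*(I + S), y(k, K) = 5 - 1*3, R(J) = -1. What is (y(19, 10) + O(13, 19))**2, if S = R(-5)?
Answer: 220900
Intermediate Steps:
y(k, K) = 2 (y(k, K) = 5 - 3 = 2)
S = -1
O(q, I) = 2*q*(-1 + I) (O(q, I) = (q + q)*(I - 1) = (2*q)*(-1 + I) = 2*q*(-1 + I))
(y(19, 10) + O(13, 19))**2 = (2 + 2*13*(-1 + 19))**2 = (2 + 2*13*18)**2 = (2 + 468)**2 = 470**2 = 220900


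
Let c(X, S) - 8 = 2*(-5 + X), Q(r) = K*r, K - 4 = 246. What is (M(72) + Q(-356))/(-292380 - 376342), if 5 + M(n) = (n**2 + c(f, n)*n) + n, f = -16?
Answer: 86197/668722 ≈ 0.12890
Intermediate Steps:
K = 250 (K = 4 + 246 = 250)
Q(r) = 250*r
c(X, S) = -2 + 2*X (c(X, S) = 8 + 2*(-5 + X) = 8 + (-10 + 2*X) = -2 + 2*X)
M(n) = -5 + n**2 - 33*n (M(n) = -5 + ((n**2 + (-2 + 2*(-16))*n) + n) = -5 + ((n**2 + (-2 - 32)*n) + n) = -5 + ((n**2 - 34*n) + n) = -5 + (n**2 - 33*n) = -5 + n**2 - 33*n)
(M(72) + Q(-356))/(-292380 - 376342) = ((-5 + 72**2 - 33*72) + 250*(-356))/(-292380 - 376342) = ((-5 + 5184 - 2376) - 89000)/(-668722) = (2803 - 89000)*(-1/668722) = -86197*(-1/668722) = 86197/668722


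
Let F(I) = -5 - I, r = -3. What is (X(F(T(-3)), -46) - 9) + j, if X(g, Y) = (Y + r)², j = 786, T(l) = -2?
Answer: 3178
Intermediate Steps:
X(g, Y) = (-3 + Y)² (X(g, Y) = (Y - 3)² = (-3 + Y)²)
(X(F(T(-3)), -46) - 9) + j = ((-3 - 46)² - 9) + 786 = ((-49)² - 9) + 786 = (2401 - 9) + 786 = 2392 + 786 = 3178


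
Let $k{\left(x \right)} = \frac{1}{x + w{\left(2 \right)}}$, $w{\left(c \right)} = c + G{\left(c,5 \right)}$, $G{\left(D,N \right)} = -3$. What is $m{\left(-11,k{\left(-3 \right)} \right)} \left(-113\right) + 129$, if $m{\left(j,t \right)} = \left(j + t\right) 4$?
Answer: $5214$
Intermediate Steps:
$w{\left(c \right)} = -3 + c$ ($w{\left(c \right)} = c - 3 = -3 + c$)
$k{\left(x \right)} = \frac{1}{-1 + x}$ ($k{\left(x \right)} = \frac{1}{x + \left(-3 + 2\right)} = \frac{1}{x - 1} = \frac{1}{-1 + x}$)
$m{\left(j,t \right)} = 4 j + 4 t$
$m{\left(-11,k{\left(-3 \right)} \right)} \left(-113\right) + 129 = \left(4 \left(-11\right) + \frac{4}{-1 - 3}\right) \left(-113\right) + 129 = \left(-44 + \frac{4}{-4}\right) \left(-113\right) + 129 = \left(-44 + 4 \left(- \frac{1}{4}\right)\right) \left(-113\right) + 129 = \left(-44 - 1\right) \left(-113\right) + 129 = \left(-45\right) \left(-113\right) + 129 = 5085 + 129 = 5214$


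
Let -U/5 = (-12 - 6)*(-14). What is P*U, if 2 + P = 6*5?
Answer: -35280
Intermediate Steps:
U = -1260 (U = -5*(-12 - 6)*(-14) = -(-90)*(-14) = -5*252 = -1260)
P = 28 (P = -2 + 6*5 = -2 + 30 = 28)
P*U = 28*(-1260) = -35280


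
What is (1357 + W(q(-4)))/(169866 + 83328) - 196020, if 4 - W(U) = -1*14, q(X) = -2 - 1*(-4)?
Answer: -49631086505/253194 ≈ -1.9602e+5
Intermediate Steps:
q(X) = 2 (q(X) = -2 + 4 = 2)
W(U) = 18 (W(U) = 4 - (-1)*14 = 4 - 1*(-14) = 4 + 14 = 18)
(1357 + W(q(-4)))/(169866 + 83328) - 196020 = (1357 + 18)/(169866 + 83328) - 196020 = 1375/253194 - 196020 = -49631086505/253194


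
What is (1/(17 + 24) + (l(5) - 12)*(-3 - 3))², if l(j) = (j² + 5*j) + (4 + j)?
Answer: 133656721/1681 ≈ 79510.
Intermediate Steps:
l(j) = 4 + j² + 6*j
(1/(17 + 24) + (l(5) - 12)*(-3 - 3))² = (1/(17 + 24) + ((4 + 5² + 6*5) - 12)*(-3 - 3))² = (1/41 + ((4 + 25 + 30) - 12)*(-6))² = (1/41 + (59 - 12)*(-6))² = (1/41 + 47*(-6))² = (1/41 - 282)² = (-11561/41)² = 133656721/1681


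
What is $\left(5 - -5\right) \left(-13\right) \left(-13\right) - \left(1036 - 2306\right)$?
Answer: $2960$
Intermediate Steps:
$\left(5 - -5\right) \left(-13\right) \left(-13\right) - \left(1036 - 2306\right) = \left(5 + 5\right) \left(-13\right) \left(-13\right) - \left(1036 - 2306\right) = 10 \left(-13\right) \left(-13\right) - -1270 = \left(-130\right) \left(-13\right) + 1270 = 1690 + 1270 = 2960$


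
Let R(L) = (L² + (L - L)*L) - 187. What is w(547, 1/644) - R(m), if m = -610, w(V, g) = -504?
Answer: -372417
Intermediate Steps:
R(L) = -187 + L² (R(L) = (L² + 0*L) - 187 = (L² + 0) - 187 = L² - 187 = -187 + L²)
w(547, 1/644) - R(m) = -504 - (-187 + (-610)²) = -504 - (-187 + 372100) = -504 - 1*371913 = -504 - 371913 = -372417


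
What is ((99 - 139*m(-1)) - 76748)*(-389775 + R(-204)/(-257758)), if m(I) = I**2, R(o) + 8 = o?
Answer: 3857353964993772/128879 ≈ 2.9930e+10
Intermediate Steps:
R(o) = -8 + o
((99 - 139*m(-1)) - 76748)*(-389775 + R(-204)/(-257758)) = ((99 - 139*(-1)**2) - 76748)*(-389775 + (-8 - 204)/(-257758)) = ((99 - 139*1) - 76748)*(-389775 - 212*(-1/257758)) = ((99 - 139) - 76748)*(-389775 + 106/128879) = (-40 - 76748)*(-50233812119/128879) = -76788*(-50233812119/128879) = 3857353964993772/128879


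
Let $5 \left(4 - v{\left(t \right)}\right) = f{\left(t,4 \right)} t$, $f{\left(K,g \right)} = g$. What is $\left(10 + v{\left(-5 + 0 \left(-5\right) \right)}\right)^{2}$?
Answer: $324$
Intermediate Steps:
$v{\left(t \right)} = 4 - \frac{4 t}{5}$
$\left(10 + v{\left(-5 + 0 \left(-5\right) \right)}\right)^{2} = \left(10 + \left(4 - \frac{4 \left(-5 + 0 \left(-5\right)\right)}{5}\right)\right)^{2} = \left(10 + \left(4 - \frac{4 \left(-5 + 0\right)}{5}\right)\right)^{2} = \left(10 + \left(4 - -4\right)\right)^{2} = \left(10 + \left(4 + 4\right)\right)^{2} = \left(10 + 8\right)^{2} = 18^{2} = 324$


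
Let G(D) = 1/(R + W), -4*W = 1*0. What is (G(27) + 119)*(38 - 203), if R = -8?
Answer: -156915/8 ≈ -19614.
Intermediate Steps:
W = 0 (W = -0/4 = -¼*0 = 0)
G(D) = -⅛ (G(D) = 1/(-8 + 0) = 1/(-8) = -⅛)
(G(27) + 119)*(38 - 203) = (-⅛ + 119)*(38 - 203) = (951/8)*(-165) = -156915/8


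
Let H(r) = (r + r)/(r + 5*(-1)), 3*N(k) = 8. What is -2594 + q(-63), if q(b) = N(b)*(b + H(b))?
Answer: -46870/17 ≈ -2757.1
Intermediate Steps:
N(k) = 8/3 (N(k) = (1/3)*8 = 8/3)
H(r) = 2*r/(-5 + r) (H(r) = (2*r)/(r - 5) = (2*r)/(-5 + r) = 2*r/(-5 + r))
q(b) = 8*b/3 + 16*b/(3*(-5 + b)) (q(b) = 8*(b + 2*b/(-5 + b))/3 = 8*b/3 + 16*b/(3*(-5 + b)))
-2594 + q(-63) = -2594 + (8/3)*(-63)*(-3 - 63)/(-5 - 63) = -2594 + (8/3)*(-63)*(-66)/(-68) = -2594 + (8/3)*(-63)*(-1/68)*(-66) = -2594 - 2772/17 = -46870/17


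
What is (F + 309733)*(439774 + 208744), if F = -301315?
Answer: 5459224524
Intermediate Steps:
(F + 309733)*(439774 + 208744) = (-301315 + 309733)*(439774 + 208744) = 8418*648518 = 5459224524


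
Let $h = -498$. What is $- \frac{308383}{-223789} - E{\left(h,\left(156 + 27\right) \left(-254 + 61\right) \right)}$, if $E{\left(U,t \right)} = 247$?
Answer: $- \frac{54967500}{223789} \approx -245.62$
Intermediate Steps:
$- \frac{308383}{-223789} - E{\left(h,\left(156 + 27\right) \left(-254 + 61\right) \right)} = - \frac{308383}{-223789} - 247 = \left(-308383\right) \left(- \frac{1}{223789}\right) - 247 = \frac{308383}{223789} - 247 = - \frac{54967500}{223789}$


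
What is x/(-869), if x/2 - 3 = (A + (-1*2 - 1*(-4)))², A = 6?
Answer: -134/869 ≈ -0.15420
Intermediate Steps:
x = 134 (x = 6 + 2*(6 + (-1*2 - 1*(-4)))² = 6 + 2*(6 + (-2 + 4))² = 6 + 2*(6 + 2)² = 6 + 2*8² = 6 + 2*64 = 6 + 128 = 134)
x/(-869) = 134/(-869) = -1/869*134 = -134/869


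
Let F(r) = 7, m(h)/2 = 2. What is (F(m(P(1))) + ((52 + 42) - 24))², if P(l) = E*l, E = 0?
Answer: 5929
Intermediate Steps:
P(l) = 0 (P(l) = 0*l = 0)
m(h) = 4 (m(h) = 2*2 = 4)
(F(m(P(1))) + ((52 + 42) - 24))² = (7 + ((52 + 42) - 24))² = (7 + (94 - 24))² = (7 + 70)² = 77² = 5929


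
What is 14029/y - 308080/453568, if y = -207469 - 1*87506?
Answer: -319865143/440102700 ≈ -0.72680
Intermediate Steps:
y = -294975 (y = -207469 - 87506 = -294975)
14029/y - 308080/453568 = 14029/(-294975) - 308080/453568 = 14029*(-1/294975) - 308080*1/453568 = -14029/294975 - 19255/28348 = -319865143/440102700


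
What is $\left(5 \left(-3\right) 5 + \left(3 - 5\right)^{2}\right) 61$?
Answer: $-4331$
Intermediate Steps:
$\left(5 \left(-3\right) 5 + \left(3 - 5\right)^{2}\right) 61 = \left(\left(-15\right) 5 + \left(-2\right)^{2}\right) 61 = \left(-75 + 4\right) 61 = \left(-71\right) 61 = -4331$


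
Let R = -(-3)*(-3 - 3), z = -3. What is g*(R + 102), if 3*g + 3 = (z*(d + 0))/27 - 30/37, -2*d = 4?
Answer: -33460/333 ≈ -100.48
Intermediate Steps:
d = -2 (d = -½*4 = -2)
R = -18 (R = -(-3)*(-6) = -1*18 = -18)
g = -1195/999 (g = -1 + (-3*(-2 + 0)/27 - 30/37)/3 = -1 + (-3*(-2)*(1/27) - 30*1/37)/3 = -1 + (6*(1/27) - 30/37)/3 = -1 + (2/9 - 30/37)/3 = -1 + (⅓)*(-196/333) = -1 - 196/999 = -1195/999 ≈ -1.1962)
g*(R + 102) = -1195*(-18 + 102)/999 = -1195/999*84 = -33460/333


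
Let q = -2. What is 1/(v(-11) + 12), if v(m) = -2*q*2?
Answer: 1/20 ≈ 0.050000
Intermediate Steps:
v(m) = 8 (v(m) = -2*(-2)*2 = 4*2 = 8)
1/(v(-11) + 12) = 1/(8 + 12) = 1/20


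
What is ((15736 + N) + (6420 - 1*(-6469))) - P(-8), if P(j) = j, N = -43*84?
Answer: 25021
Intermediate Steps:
N = -3612
((15736 + N) + (6420 - 1*(-6469))) - P(-8) = ((15736 - 3612) + (6420 - 1*(-6469))) - 1*(-8) = (12124 + (6420 + 6469)) + 8 = (12124 + 12889) + 8 = 25013 + 8 = 25021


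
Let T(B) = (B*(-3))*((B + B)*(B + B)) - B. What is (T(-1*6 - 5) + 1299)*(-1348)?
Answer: -23296136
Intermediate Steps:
T(B) = -B - 12*B**3 (T(B) = (-3*B)*((2*B)*(2*B)) - B = (-3*B)*(4*B**2) - B = -12*B**3 - B = -B - 12*B**3)
(T(-1*6 - 5) + 1299)*(-1348) = ((-(-1*6 - 5) - 12*(-1*6 - 5)**3) + 1299)*(-1348) = ((-(-6 - 5) - 12*(-6 - 5)**3) + 1299)*(-1348) = ((-1*(-11) - 12*(-11)**3) + 1299)*(-1348) = ((11 - 12*(-1331)) + 1299)*(-1348) = ((11 + 15972) + 1299)*(-1348) = (15983 + 1299)*(-1348) = 17282*(-1348) = -23296136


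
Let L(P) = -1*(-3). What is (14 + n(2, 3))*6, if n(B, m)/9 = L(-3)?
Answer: 246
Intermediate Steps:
L(P) = 3
n(B, m) = 27 (n(B, m) = 9*3 = 27)
(14 + n(2, 3))*6 = (14 + 27)*6 = 41*6 = 246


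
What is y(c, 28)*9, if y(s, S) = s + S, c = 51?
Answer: 711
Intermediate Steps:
y(s, S) = S + s
y(c, 28)*9 = (28 + 51)*9 = 79*9 = 711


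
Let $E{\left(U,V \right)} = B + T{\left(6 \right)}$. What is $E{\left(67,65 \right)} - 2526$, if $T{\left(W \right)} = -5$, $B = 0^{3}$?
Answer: $-2531$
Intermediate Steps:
$B = 0$
$E{\left(U,V \right)} = -5$ ($E{\left(U,V \right)} = 0 - 5 = -5$)
$E{\left(67,65 \right)} - 2526 = -5 - 2526 = -2531$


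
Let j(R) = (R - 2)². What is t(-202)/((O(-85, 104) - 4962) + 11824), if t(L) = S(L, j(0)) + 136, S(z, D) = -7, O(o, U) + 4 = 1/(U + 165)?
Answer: 34701/1844803 ≈ 0.018810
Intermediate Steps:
j(R) = (-2 + R)²
O(o, U) = -4 + 1/(165 + U) (O(o, U) = -4 + 1/(U + 165) = -4 + 1/(165 + U))
t(L) = 129 (t(L) = -7 + 136 = 129)
t(-202)/((O(-85, 104) - 4962) + 11824) = 129/(((-659 - 4*104)/(165 + 104) - 4962) + 11824) = 129/(((-659 - 416)/269 - 4962) + 11824) = 129/(((1/269)*(-1075) - 4962) + 11824) = 129/((-1075/269 - 4962) + 11824) = 129/(-1335853/269 + 11824) = 129/(1844803/269) = 129*(269/1844803) = 34701/1844803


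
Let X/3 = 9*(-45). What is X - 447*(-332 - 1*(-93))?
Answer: 105618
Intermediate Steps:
X = -1215 (X = 3*(9*(-45)) = 3*(-405) = -1215)
X - 447*(-332 - 1*(-93)) = -1215 - 447*(-332 - 1*(-93)) = -1215 - 447*(-332 + 93) = -1215 - 447*(-239) = -1215 + 106833 = 105618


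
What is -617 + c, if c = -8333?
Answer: -8950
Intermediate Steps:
-617 + c = -617 - 8333 = -8950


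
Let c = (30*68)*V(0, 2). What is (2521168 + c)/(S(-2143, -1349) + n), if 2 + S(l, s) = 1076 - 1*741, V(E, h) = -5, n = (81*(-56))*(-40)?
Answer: 2510968/181773 ≈ 13.814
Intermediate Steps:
n = 181440 (n = -4536*(-40) = 181440)
c = -10200 (c = (30*68)*(-5) = 2040*(-5) = -10200)
S(l, s) = 333 (S(l, s) = -2 + (1076 - 1*741) = -2 + (1076 - 741) = -2 + 335 = 333)
(2521168 + c)/(S(-2143, -1349) + n) = (2521168 - 10200)/(333 + 181440) = 2510968/181773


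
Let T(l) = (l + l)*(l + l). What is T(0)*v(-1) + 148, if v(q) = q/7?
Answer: 148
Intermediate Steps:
v(q) = q/7 (v(q) = q*(⅐) = q/7)
T(l) = 4*l² (T(l) = (2*l)*(2*l) = 4*l²)
T(0)*v(-1) + 148 = (4*0²)*((⅐)*(-1)) + 148 = (4*0)*(-⅐) + 148 = 0*(-⅐) + 148 = 0 + 148 = 148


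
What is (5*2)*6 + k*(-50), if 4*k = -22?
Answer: 335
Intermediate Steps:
k = -11/2 (k = (¼)*(-22) = -11/2 ≈ -5.5000)
(5*2)*6 + k*(-50) = (5*2)*6 - 11/2*(-50) = 10*6 + 275 = 60 + 275 = 335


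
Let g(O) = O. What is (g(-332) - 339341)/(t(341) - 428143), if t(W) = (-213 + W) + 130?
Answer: 339673/427885 ≈ 0.79384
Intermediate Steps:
t(W) = -83 + W
(g(-332) - 339341)/(t(341) - 428143) = (-332 - 339341)/((-83 + 341) - 428143) = -339673/(258 - 428143) = -339673/(-427885) = -339673*(-1/427885) = 339673/427885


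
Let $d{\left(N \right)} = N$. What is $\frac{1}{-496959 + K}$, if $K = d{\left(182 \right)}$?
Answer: $- \frac{1}{496777} \approx -2.013 \cdot 10^{-6}$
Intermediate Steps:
$K = 182$
$\frac{1}{-496959 + K} = \frac{1}{-496959 + 182} = \frac{1}{-496777} = - \frac{1}{496777}$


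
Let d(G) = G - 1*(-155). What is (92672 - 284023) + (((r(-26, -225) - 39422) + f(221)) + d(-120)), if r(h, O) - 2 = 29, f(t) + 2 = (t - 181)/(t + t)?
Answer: -50986669/221 ≈ -2.3071e+5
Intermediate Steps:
f(t) = -2 + (-181 + t)/(2*t) (f(t) = -2 + (t - 181)/(t + t) = -2 + (-181 + t)/((2*t)) = -2 + (-181 + t)*(1/(2*t)) = -2 + (-181 + t)/(2*t))
r(h, O) = 31 (r(h, O) = 2 + 29 = 31)
d(G) = 155 + G (d(G) = G + 155 = 155 + G)
(92672 - 284023) + (((r(-26, -225) - 39422) + f(221)) + d(-120)) = (92672 - 284023) + (((31 - 39422) + (1/2)*(-181 - 3*221)/221) + (155 - 120)) = -191351 + ((-39391 + (1/2)*(1/221)*(-181 - 663)) + 35) = -191351 + ((-39391 + (1/2)*(1/221)*(-844)) + 35) = -191351 + ((-39391 - 422/221) + 35) = -191351 + (-8705833/221 + 35) = -191351 - 8698098/221 = -50986669/221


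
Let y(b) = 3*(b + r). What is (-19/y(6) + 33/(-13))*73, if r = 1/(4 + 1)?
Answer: -314192/1209 ≈ -259.88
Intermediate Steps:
r = ⅕ (r = 1/5 = ⅕ ≈ 0.20000)
y(b) = ⅗ + 3*b (y(b) = 3*(b + ⅕) = 3*(⅕ + b) = ⅗ + 3*b)
(-19/y(6) + 33/(-13))*73 = (-19/(⅗ + 3*6) + 33/(-13))*73 = (-19/(⅗ + 18) + 33*(-1/13))*73 = (-19/93/5 - 33/13)*73 = (-19*5/93 - 33/13)*73 = (-95/93 - 33/13)*73 = -4304/1209*73 = -314192/1209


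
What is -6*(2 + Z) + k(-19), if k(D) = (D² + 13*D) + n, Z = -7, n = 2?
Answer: 146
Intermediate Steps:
k(D) = 2 + D² + 13*D (k(D) = (D² + 13*D) + 2 = 2 + D² + 13*D)
-6*(2 + Z) + k(-19) = -6*(2 - 7) + (2 + (-19)² + 13*(-19)) = -6*(-5) + (2 + 361 - 247) = 30 + 116 = 146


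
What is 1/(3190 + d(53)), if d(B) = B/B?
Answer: 1/3191 ≈ 0.00031338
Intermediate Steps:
d(B) = 1
1/(3190 + d(53)) = 1/(3190 + 1) = 1/3191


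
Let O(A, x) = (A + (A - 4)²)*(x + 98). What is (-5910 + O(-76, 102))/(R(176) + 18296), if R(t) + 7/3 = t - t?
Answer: 3776670/54881 ≈ 68.816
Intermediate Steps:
R(t) = -7/3 (R(t) = -7/3 + (t - t) = -7/3 + 0 = -7/3)
O(A, x) = (98 + x)*(A + (-4 + A)²) (O(A, x) = (A + (-4 + A)²)*(98 + x) = (98 + x)*(A + (-4 + A)²))
(-5910 + O(-76, 102))/(R(176) + 18296) = (-5910 + (98*(-76) + 98*(-4 - 76)² - 76*102 + 102*(-4 - 76)²))/(-7/3 + 18296) = (-5910 + (-7448 + 98*(-80)² - 7752 + 102*(-80)²))/(54881/3) = (-5910 + (-7448 + 98*6400 - 7752 + 102*6400))*(3/54881) = (-5910 + (-7448 + 627200 - 7752 + 652800))*(3/54881) = (-5910 + 1264800)*(3/54881) = 1258890*(3/54881) = 3776670/54881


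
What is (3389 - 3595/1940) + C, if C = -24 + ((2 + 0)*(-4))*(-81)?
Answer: 1556325/388 ≈ 4011.1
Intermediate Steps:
C = 624 (C = -24 + (2*(-4))*(-81) = -24 - 8*(-81) = -24 + 648 = 624)
(3389 - 3595/1940) + C = (3389 - 3595/1940) + 624 = (3389 - 3595*1/1940) + 624 = (3389 - 719/388) + 624 = 1314213/388 + 624 = 1556325/388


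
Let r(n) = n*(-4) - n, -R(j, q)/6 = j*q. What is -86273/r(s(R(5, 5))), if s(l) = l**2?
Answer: 86273/112500 ≈ 0.76687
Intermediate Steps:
R(j, q) = -6*j*q
r(n) = -5*n (r(n) = -4*n - n = -5*n)
-86273/r(s(R(5, 5))) = -86273/((-5*(-6*5*5)**2)) = -86273/((-5*(-150)**2)) = -86273/((-5*22500)) = -86273/(-112500) = -86273*(-1/112500) = 86273/112500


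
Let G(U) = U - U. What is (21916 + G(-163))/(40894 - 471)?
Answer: 21916/40423 ≈ 0.54217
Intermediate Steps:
G(U) = 0
(21916 + G(-163))/(40894 - 471) = (21916 + 0)/(40894 - 471) = 21916/40423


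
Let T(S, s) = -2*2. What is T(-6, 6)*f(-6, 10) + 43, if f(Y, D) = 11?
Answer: -1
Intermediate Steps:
T(S, s) = -4
T(-6, 6)*f(-6, 10) + 43 = -4*11 + 43 = -44 + 43 = -1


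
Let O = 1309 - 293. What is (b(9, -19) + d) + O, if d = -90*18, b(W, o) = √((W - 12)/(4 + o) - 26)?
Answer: -604 + I*√645/5 ≈ -604.0 + 5.0794*I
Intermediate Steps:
b(W, o) = √(-26 + (-12 + W)/(4 + o)) (b(W, o) = √((-12 + W)/(4 + o) - 26) = √(-26 + (-12 + W)/(4 + o)))
d = -1620
O = 1016
(b(9, -19) + d) + O = (√((-116 + 9 - 26*(-19))/(4 - 19)) - 1620) + 1016 = (√((-116 + 9 + 494)/(-15)) - 1620) + 1016 = (√(-1/15*387) - 1620) + 1016 = (√(-129/5) - 1620) + 1016 = (I*√645/5 - 1620) + 1016 = (-1620 + I*√645/5) + 1016 = -604 + I*√645/5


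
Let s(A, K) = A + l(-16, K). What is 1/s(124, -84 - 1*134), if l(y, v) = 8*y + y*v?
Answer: 1/3484 ≈ 0.00028703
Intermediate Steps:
l(y, v) = 8*y + v*y
s(A, K) = -128 + A - 16*K (s(A, K) = A - 16*(8 + K) = A + (-128 - 16*K) = -128 + A - 16*K)
1/s(124, -84 - 1*134) = 1/(-128 + 124 - 16*(-84 - 1*134)) = 1/(-128 + 124 - 16*(-84 - 134)) = 1/(-128 + 124 - 16*(-218)) = 1/(-128 + 124 + 3488) = 1/3484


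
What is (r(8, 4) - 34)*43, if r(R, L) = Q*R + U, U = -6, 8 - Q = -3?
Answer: 2064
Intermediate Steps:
Q = 11 (Q = 8 - 1*(-3) = 8 + 3 = 11)
r(R, L) = -6 + 11*R (r(R, L) = 11*R - 6 = -6 + 11*R)
(r(8, 4) - 34)*43 = ((-6 + 11*8) - 34)*43 = ((-6 + 88) - 34)*43 = (82 - 34)*43 = 48*43 = 2064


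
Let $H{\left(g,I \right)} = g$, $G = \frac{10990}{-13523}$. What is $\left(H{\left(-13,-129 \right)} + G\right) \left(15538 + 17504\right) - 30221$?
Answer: $- \frac{6580560721}{13523} \approx -4.8662 \cdot 10^{5}$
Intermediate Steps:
$G = - \frac{10990}{13523}$ ($G = 10990 \left(- \frac{1}{13523}\right) = - \frac{10990}{13523} \approx -0.81269$)
$\left(H{\left(-13,-129 \right)} + G\right) \left(15538 + 17504\right) - 30221 = \left(-13 - \frac{10990}{13523}\right) \left(15538 + 17504\right) - 30221 = \left(- \frac{186789}{13523}\right) 33042 - 30221 = - \frac{6171882138}{13523} - 30221 = - \frac{6580560721}{13523}$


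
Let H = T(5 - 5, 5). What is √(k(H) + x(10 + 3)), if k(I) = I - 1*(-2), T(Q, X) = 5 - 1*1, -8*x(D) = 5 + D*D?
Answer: 3*I*√7/2 ≈ 3.9686*I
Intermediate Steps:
x(D) = -5/8 - D²/8 (x(D) = -(5 + D*D)/8 = -(5 + D²)/8 = -5/8 - D²/8)
T(Q, X) = 4 (T(Q, X) = 5 - 1 = 4)
H = 4
k(I) = 2 + I (k(I) = I + 2 = 2 + I)
√(k(H) + x(10 + 3)) = √((2 + 4) + (-5/8 - (10 + 3)²/8)) = √(6 + (-5/8 - ⅛*13²)) = √(6 + (-5/8 - ⅛*169)) = √(6 + (-5/8 - 169/8)) = √(6 - 87/4) = √(-63/4) = 3*I*√7/2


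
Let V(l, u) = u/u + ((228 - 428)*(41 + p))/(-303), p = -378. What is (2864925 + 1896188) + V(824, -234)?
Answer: 1442550142/303 ≈ 4.7609e+6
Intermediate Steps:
V(l, u) = -67097/303 (V(l, u) = u/u + ((228 - 428)*(41 - 378))/(-303) = 1 - 200*(-337)*(-1/303) = 1 + 67400*(-1/303) = 1 - 67400/303 = -67097/303)
(2864925 + 1896188) + V(824, -234) = (2864925 + 1896188) - 67097/303 = 4761113 - 67097/303 = 1442550142/303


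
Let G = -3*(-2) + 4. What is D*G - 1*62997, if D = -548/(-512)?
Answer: -4031123/64 ≈ -62986.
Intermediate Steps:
D = 137/128 (D = -548*(-1/512) = 137/128 ≈ 1.0703)
G = 10 (G = 6 + 4 = 10)
D*G - 1*62997 = (137/128)*10 - 1*62997 = 685/64 - 62997 = -4031123/64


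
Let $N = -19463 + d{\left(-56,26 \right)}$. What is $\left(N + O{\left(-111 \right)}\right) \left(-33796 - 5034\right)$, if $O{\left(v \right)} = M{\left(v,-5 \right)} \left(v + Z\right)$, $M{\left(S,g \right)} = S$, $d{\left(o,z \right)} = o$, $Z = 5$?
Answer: $301048990$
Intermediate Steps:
$O{\left(v \right)} = v \left(5 + v\right)$ ($O{\left(v \right)} = v \left(v + 5\right) = v \left(5 + v\right)$)
$N = -19519$ ($N = -19463 - 56 = -19519$)
$\left(N + O{\left(-111 \right)}\right) \left(-33796 - 5034\right) = \left(-19519 - 111 \left(5 - 111\right)\right) \left(-33796 - 5034\right) = \left(-19519 - -11766\right) \left(-38830\right) = \left(-19519 + 11766\right) \left(-38830\right) = \left(-7753\right) \left(-38830\right) = 301048990$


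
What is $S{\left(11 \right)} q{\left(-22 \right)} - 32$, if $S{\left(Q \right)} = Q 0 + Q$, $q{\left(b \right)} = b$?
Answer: $-274$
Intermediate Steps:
$S{\left(Q \right)} = Q$ ($S{\left(Q \right)} = 0 + Q = Q$)
$S{\left(11 \right)} q{\left(-22 \right)} - 32 = 11 \left(-22\right) - 32 = -242 - 32 = -274$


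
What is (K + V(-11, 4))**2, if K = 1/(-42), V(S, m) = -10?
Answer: 177241/1764 ≈ 100.48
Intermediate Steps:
K = -1/42 ≈ -0.023810
(K + V(-11, 4))**2 = (-1/42 - 10)**2 = (-421/42)**2 = 177241/1764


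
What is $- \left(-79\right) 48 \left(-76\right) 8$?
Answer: $-2305536$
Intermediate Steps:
$- \left(-79\right) 48 \left(-76\right) 8 = - \left(-3792\right) \left(-76\right) 8 = - 288192 \cdot 8 = \left(-1\right) 2305536 = -2305536$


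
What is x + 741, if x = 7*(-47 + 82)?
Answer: 986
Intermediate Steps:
x = 245 (x = 7*35 = 245)
x + 741 = 245 + 741 = 986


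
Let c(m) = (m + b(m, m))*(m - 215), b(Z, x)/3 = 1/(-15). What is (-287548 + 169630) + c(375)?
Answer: -57950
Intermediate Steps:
b(Z, x) = -⅕ (b(Z, x) = 3/(-15) = 3*(-1/15) = -⅕)
c(m) = (-215 + m)*(-⅕ + m) (c(m) = (m - ⅕)*(m - 215) = (-⅕ + m)*(-215 + m) = (-215 + m)*(-⅕ + m))
(-287548 + 169630) + c(375) = (-287548 + 169630) + (43 + 375² - 1076/5*375) = -117918 + (43 + 140625 - 80700) = -117918 + 59968 = -57950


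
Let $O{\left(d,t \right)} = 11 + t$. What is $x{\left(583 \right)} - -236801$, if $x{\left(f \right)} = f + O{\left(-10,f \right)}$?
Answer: $237978$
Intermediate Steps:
$x{\left(f \right)} = 11 + 2 f$ ($x{\left(f \right)} = f + \left(11 + f\right) = 11 + 2 f$)
$x{\left(583 \right)} - -236801 = \left(11 + 2 \cdot 583\right) - -236801 = \left(11 + 1166\right) + 236801 = 1177 + 236801 = 237978$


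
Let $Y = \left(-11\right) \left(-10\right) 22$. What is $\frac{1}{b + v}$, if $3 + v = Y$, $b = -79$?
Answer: $\frac{1}{2338} \approx 0.00042772$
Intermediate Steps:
$Y = 2420$ ($Y = 110 \cdot 22 = 2420$)
$v = 2417$ ($v = -3 + 2420 = 2417$)
$\frac{1}{b + v} = \frac{1}{-79 + 2417} = \frac{1}{2338}$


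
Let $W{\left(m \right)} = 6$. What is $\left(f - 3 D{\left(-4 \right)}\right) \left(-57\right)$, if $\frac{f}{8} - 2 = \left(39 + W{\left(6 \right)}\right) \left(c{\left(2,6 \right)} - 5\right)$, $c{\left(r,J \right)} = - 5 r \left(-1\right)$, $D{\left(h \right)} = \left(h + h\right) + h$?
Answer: $-105564$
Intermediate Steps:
$D{\left(h \right)} = 3 h$ ($D{\left(h \right)} = 2 h + h = 3 h$)
$c{\left(r,J \right)} = 5 r$
$f = 1816$ ($f = 16 + 8 \left(39 + 6\right) \left(5 \cdot 2 - 5\right) = 16 + 8 \cdot 45 \left(10 - 5\right) = 16 + 8 \cdot 45 \cdot 5 = 16 + 8 \cdot 225 = 16 + 1800 = 1816$)
$\left(f - 3 D{\left(-4 \right)}\right) \left(-57\right) = \left(1816 - 3 \cdot 3 \left(-4\right)\right) \left(-57\right) = \left(1816 - -36\right) \left(-57\right) = \left(1816 + 36\right) \left(-57\right) = 1852 \left(-57\right) = -105564$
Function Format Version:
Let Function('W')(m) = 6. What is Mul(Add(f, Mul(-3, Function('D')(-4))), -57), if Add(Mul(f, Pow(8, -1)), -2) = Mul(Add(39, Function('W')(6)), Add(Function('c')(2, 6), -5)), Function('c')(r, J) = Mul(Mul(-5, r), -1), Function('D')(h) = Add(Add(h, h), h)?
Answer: -105564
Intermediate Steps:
Function('D')(h) = Mul(3, h) (Function('D')(h) = Add(Mul(2, h), h) = Mul(3, h))
Function('c')(r, J) = Mul(5, r)
f = 1816 (f = Add(16, Mul(8, Mul(Add(39, 6), Add(Mul(5, 2), -5)))) = Add(16, Mul(8, Mul(45, Add(10, -5)))) = Add(16, Mul(8, Mul(45, 5))) = Add(16, Mul(8, 225)) = Add(16, 1800) = 1816)
Mul(Add(f, Mul(-3, Function('D')(-4))), -57) = Mul(Add(1816, Mul(-3, Mul(3, -4))), -57) = Mul(Add(1816, Mul(-3, -12)), -57) = Mul(Add(1816, 36), -57) = Mul(1852, -57) = -105564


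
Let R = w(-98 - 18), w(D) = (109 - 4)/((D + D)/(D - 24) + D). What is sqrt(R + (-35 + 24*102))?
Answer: sqrt(4292434478)/1334 ≈ 49.113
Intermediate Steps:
w(D) = 105/(D + 2*D/(-24 + D)) (w(D) = 105/((2*D)/(-24 + D) + D) = 105/(2*D/(-24 + D) + D) = 105/(D + 2*D/(-24 + D)))
R = -1225/1334 (R = 105*(-24 + (-98 - 18))/((-98 - 18)*(-22 + (-98 - 18))) = 105*(-24 - 116)/(-116*(-22 - 116)) = 105*(-1/116)*(-140)/(-138) = 105*(-1/116)*(-1/138)*(-140) = -1225/1334 ≈ -0.91829)
sqrt(R + (-35 + 24*102)) = sqrt(-1225/1334 + (-35 + 24*102)) = sqrt(-1225/1334 + (-35 + 2448)) = sqrt(-1225/1334 + 2413) = sqrt(3217717/1334) = sqrt(4292434478)/1334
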